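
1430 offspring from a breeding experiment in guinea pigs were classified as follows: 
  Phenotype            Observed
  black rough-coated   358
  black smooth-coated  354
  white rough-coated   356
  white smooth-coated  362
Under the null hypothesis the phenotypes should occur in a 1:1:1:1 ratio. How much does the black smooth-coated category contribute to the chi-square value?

Expected counts for N = 1430 under a 1:1:1:1 ratio (total parts = 4):
  black rough-coated: 1430 × 1/4 = 357.5
  black smooth-coated: 1430 × 1/4 = 357.5
  white rough-coated: 1430 × 1/4 = 357.5
  white smooth-coated: 1430 × 1/4 = 357.5
Contribution of black smooth-coated: (354 − 357.5)² / 357.5 = 0.0343

0.034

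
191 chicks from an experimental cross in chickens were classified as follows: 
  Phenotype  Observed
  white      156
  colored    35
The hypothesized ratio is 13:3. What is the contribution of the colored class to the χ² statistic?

Expected counts for N = 191 under a 13:3 ratio (total parts = 16):
  white: 191 × 13/16 = 155.1875
  colored: 191 × 3/16 = 35.8125
Contribution of colored: (35 − 35.8125)² / 35.8125 = 0.0184

0.018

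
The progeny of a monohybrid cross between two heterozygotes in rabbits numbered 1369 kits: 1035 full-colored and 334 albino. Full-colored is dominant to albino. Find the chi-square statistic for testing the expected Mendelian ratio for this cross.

For a monohybrid cross between heterozygotes with complete dominance, the expected phenotypic ratio is 3:1.
Under the 3:1 hypothesis (Σ ratio = 4, N = 1369):
  full-colored: 1369 × 3/4 = 1026.75
  albino: 1369 × 1/4 = 342.25
χ² = Σ (O − E)² / E
  full-colored: (1035 − 1026.75)² / 1026.75 = 0.0663
  albino: (334 − 342.25)² / 342.25 = 0.1989
χ² = 0.0663 + 0.1989 = 0.2652 ≈ 0.265

0.265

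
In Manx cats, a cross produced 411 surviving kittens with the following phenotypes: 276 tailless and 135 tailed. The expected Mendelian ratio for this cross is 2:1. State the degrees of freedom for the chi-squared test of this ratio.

1

A goodness-of-fit test with 2 phenotype classes has df = 2 − 1 = 1.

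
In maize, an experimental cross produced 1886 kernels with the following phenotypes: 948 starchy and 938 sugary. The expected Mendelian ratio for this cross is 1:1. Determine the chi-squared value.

The 1:1 ratio has 2 parts, so with N = 1886 the expected counts are:
  starchy: 1886 × 1/2 = 943
  sugary: 1886 × 1/2 = 943
χ² = Σ (O − E)² / E
  starchy: (948 − 943)² / 943 = 0.0265
  sugary: (938 − 943)² / 943 = 0.0265
χ² = 0.0265 + 0.0265 = 0.053

0.053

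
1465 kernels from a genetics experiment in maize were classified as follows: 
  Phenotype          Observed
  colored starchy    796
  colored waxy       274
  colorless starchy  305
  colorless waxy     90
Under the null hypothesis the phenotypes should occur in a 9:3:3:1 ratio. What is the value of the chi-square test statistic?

4.329

Total ratio parts = 16. Expected numbers out of 1465:
  colored starchy: 1465 × 9/16 = 824.0625
  colored waxy: 1465 × 3/16 = 274.6875
  colorless starchy: 1465 × 3/16 = 274.6875
  colorless waxy: 1465 × 1/16 = 91.5625
χ² = Σ (O − E)² / E
  colored starchy: (796 − 824.0625)² / 824.0625 = 0.9556
  colored waxy: (274 − 274.6875)² / 274.6875 = 0.0017
  colorless starchy: (305 − 274.6875)² / 274.6875 = 3.3451
  colorless waxy: (90 − 91.5625)² / 91.5625 = 0.0267
χ² = 0.9556 + 0.0017 + 3.3451 + 0.0267 = 4.3291 ≈ 4.329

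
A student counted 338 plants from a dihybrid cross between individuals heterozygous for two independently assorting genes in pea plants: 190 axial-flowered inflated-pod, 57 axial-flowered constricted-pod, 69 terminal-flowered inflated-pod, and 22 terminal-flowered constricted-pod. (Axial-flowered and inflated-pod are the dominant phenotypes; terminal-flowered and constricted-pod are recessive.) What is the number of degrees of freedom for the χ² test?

3

A dihybrid F₂ with independent assortment and complete dominance at both loci gives a 9:3:3:1 phenotypic ratio.
A goodness-of-fit test with 4 phenotype classes has df = 4 − 1 = 3.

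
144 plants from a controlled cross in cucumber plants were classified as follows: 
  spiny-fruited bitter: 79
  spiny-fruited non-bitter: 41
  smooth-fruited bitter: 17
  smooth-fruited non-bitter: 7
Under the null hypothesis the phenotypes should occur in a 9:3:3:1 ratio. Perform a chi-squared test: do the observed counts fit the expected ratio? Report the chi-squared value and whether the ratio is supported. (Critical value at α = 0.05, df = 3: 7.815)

Expected counts for N = 144 under a 9:3:3:1 ratio (total parts = 16):
  spiny-fruited bitter: 144 × 9/16 = 81
  spiny-fruited non-bitter: 144 × 3/16 = 27
  smooth-fruited bitter: 144 × 3/16 = 27
  smooth-fruited non-bitter: 144 × 1/16 = 9
χ² = Σ (O − E)² / E
  spiny-fruited bitter: (79 − 81)² / 81 = 0.0494
  spiny-fruited non-bitter: (41 − 27)² / 27 = 7.2593
  smooth-fruited bitter: (17 − 27)² / 27 = 3.7037
  smooth-fruited non-bitter: (7 − 9)² / 9 = 0.4444
χ² = 0.0494 + 7.2593 + 3.7037 + 0.4444 = 11.4568 ≈ 11.457
Degrees of freedom = 4 − 1 = 3; critical value at α = 0.05 is 7.815.
Since 11.457 > 7.815, we reject the null hypothesis — the data do not fit the 9:3:3:1 ratio.

11.457; not consistent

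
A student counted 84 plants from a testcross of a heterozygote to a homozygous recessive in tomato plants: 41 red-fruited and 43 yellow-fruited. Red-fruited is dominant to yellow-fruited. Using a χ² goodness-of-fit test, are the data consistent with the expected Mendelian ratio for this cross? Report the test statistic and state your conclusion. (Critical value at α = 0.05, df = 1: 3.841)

0.048; consistent

A testcross of a heterozygote (Aa × aa) gives a 1:1 phenotypic ratio.
Total ratio parts = 2. Expected numbers out of 84:
  red-fruited: 84 × 1/2 = 42
  yellow-fruited: 84 × 1/2 = 42
χ² = Σ (O − E)² / E
  red-fruited: (41 − 42)² / 42 = 0.0238
  yellow-fruited: (43 − 42)² / 42 = 0.0238
χ² = 0.0238 + 0.0238 = 0.0476 ≈ 0.048
Degrees of freedom = 2 − 1 = 1; critical value at α = 0.05 is 3.841.
Since 0.048 < 3.841, we fail to reject the null hypothesis — the data are consistent with the 1:1 ratio.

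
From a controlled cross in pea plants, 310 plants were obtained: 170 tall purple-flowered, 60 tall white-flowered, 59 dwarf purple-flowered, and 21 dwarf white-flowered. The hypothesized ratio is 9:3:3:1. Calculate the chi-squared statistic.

0.320

Total ratio parts = 16. Expected numbers out of 310:
  tall purple-flowered: 310 × 9/16 = 174.375
  tall white-flowered: 310 × 3/16 = 58.125
  dwarf purple-flowered: 310 × 3/16 = 58.125
  dwarf white-flowered: 310 × 1/16 = 19.375
χ² = Σ (O − E)² / E
  tall purple-flowered: (170 − 174.375)² / 174.375 = 0.1098
  tall white-flowered: (60 − 58.125)² / 58.125 = 0.0605
  dwarf purple-flowered: (59 − 58.125)² / 58.125 = 0.0132
  dwarf white-flowered: (21 − 19.375)² / 19.375 = 0.1363
χ² = 0.1098 + 0.0605 + 0.0132 + 0.1363 = 0.3198 ≈ 0.320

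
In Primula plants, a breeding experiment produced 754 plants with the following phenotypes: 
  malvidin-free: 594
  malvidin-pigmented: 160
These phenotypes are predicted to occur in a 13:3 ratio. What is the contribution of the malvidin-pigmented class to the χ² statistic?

Under the 13:3 hypothesis (Σ ratio = 16, N = 754):
  malvidin-free: 754 × 13/16 = 612.625
  malvidin-pigmented: 754 × 3/16 = 141.375
Contribution of malvidin-pigmented: (160 − 141.375)² / 141.375 = 2.4537

2.454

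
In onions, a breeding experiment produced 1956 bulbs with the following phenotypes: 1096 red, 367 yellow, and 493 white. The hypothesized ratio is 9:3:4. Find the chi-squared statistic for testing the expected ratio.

0.049

The 9:3:4 ratio has 16 parts, so with N = 1956 the expected counts are:
  red: 1956 × 9/16 = 1100.25
  yellow: 1956 × 3/16 = 366.75
  white: 1956 × 4/16 = 489
χ² = Σ (O − E)² / E
  red: (1096 − 1100.25)² / 1100.25 = 0.0164
  yellow: (367 − 366.75)² / 366.75 = 0.0002
  white: (493 − 489)² / 489 = 0.0327
χ² = 0.0164 + 0.0002 + 0.0327 = 0.0493 ≈ 0.049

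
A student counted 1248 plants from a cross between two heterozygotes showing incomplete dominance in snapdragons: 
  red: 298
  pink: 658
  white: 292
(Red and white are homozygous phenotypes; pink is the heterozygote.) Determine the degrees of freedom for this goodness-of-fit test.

With incomplete dominance, a heterozygote × heterozygote cross gives a 1:2:1 phenotypic ratio.
A goodness-of-fit test with 3 phenotype classes has df = 3 − 1 = 2.

2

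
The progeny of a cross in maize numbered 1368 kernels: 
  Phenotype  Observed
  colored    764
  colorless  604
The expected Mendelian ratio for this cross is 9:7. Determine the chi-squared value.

Expected counts for N = 1368 under a 9:7 ratio (total parts = 16):
  colored: 1368 × 9/16 = 769.5
  colorless: 1368 × 7/16 = 598.5
χ² = Σ (O − E)² / E
  colored: (764 − 769.5)² / 769.5 = 0.0393
  colorless: (604 − 598.5)² / 598.5 = 0.0505
χ² = 0.0393 + 0.0505 = 0.0898 ≈ 0.090

0.090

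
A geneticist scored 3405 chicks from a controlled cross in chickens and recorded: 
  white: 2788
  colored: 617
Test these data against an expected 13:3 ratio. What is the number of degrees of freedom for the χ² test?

A goodness-of-fit test with 2 phenotype classes has df = 2 − 1 = 1.

1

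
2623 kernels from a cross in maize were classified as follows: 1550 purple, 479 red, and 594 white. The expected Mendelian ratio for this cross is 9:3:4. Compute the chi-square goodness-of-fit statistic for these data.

The 9:3:4 ratio has 16 parts, so with N = 2623 the expected counts are:
  purple: 2623 × 9/16 = 1475.4375
  red: 2623 × 3/16 = 491.8125
  white: 2623 × 4/16 = 655.75
χ² = Σ (O − E)² / E
  purple: (1550 − 1475.4375)² / 1475.4375 = 3.7681
  red: (479 − 491.8125)² / 491.8125 = 0.3338
  white: (594 − 655.75)² / 655.75 = 5.8148
χ² = 3.7681 + 0.3338 + 5.8148 = 9.9167 ≈ 9.917

9.917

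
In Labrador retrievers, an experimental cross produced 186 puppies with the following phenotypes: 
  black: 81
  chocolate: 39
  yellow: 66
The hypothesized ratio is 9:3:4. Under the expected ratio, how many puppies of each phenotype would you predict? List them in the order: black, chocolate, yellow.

104.625, 34.875, 46.5

The 9:3:4 ratio has 16 parts, so with N = 186 the expected counts are:
  black: 186 × 9/16 = 104.625
  chocolate: 186 × 3/16 = 34.875
  yellow: 186 × 4/16 = 46.5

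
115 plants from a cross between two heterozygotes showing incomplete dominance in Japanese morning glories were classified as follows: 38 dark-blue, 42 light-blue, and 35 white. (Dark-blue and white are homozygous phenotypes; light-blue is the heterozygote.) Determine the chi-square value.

8.513

With incomplete dominance, a heterozygote × heterozygote cross gives a 1:2:1 phenotypic ratio.
Expected counts for N = 115 under a 1:2:1 ratio (total parts = 4):
  dark-blue: 115 × 1/4 = 28.75
  light-blue: 115 × 2/4 = 57.5
  white: 115 × 1/4 = 28.75
χ² = Σ (O − E)² / E
  dark-blue: (38 − 28.75)² / 28.75 = 2.9761
  light-blue: (42 − 57.5)² / 57.5 = 4.1783
  white: (35 − 28.75)² / 28.75 = 1.3587
χ² = 2.9761 + 4.1783 + 1.3587 = 8.5131 ≈ 8.513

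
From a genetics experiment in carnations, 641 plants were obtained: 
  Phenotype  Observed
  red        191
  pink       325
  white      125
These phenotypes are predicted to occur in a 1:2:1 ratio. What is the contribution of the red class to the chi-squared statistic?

5.901

Total ratio parts = 4. Expected numbers out of 641:
  red: 641 × 1/4 = 160.25
  pink: 641 × 2/4 = 320.5
  white: 641 × 1/4 = 160.25
Contribution of red: (191 − 160.25)² / 160.25 = 5.9005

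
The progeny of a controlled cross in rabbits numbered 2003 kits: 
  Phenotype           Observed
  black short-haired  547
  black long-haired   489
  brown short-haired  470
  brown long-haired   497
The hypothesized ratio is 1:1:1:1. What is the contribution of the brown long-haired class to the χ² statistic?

0.028

Total ratio parts = 4. Expected numbers out of 2003:
  black short-haired: 2003 × 1/4 = 500.75
  black long-haired: 2003 × 1/4 = 500.75
  brown short-haired: 2003 × 1/4 = 500.75
  brown long-haired: 2003 × 1/4 = 500.75
Contribution of brown long-haired: (497 − 500.75)² / 500.75 = 0.0281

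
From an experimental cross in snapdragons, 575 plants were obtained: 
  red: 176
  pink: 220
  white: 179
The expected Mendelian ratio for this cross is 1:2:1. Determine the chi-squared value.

31.727

Under the 1:2:1 hypothesis (Σ ratio = 4, N = 575):
  red: 575 × 1/4 = 143.75
  pink: 575 × 2/4 = 287.5
  white: 575 × 1/4 = 143.75
χ² = Σ (O − E)² / E
  red: (176 − 143.75)² / 143.75 = 7.2352
  pink: (220 − 287.5)² / 287.5 = 15.8478
  white: (179 − 143.75)² / 143.75 = 8.6439
χ² = 7.2352 + 15.8478 + 8.6439 = 31.7269 ≈ 31.727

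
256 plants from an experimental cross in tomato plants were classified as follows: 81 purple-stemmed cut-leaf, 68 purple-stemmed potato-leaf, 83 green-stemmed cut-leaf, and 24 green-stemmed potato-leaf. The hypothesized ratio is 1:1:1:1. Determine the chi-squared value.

35.406

The 1:1:1:1 ratio has 4 parts, so with N = 256 the expected counts are:
  purple-stemmed cut-leaf: 256 × 1/4 = 64
  purple-stemmed potato-leaf: 256 × 1/4 = 64
  green-stemmed cut-leaf: 256 × 1/4 = 64
  green-stemmed potato-leaf: 256 × 1/4 = 64
χ² = Σ (O − E)² / E
  purple-stemmed cut-leaf: (81 − 64)² / 64 = 4.5156
  purple-stemmed potato-leaf: (68 − 64)² / 64 = 0.2500
  green-stemmed cut-leaf: (83 − 64)² / 64 = 5.6406
  green-stemmed potato-leaf: (24 − 64)² / 64 = 25.0000
χ² = 4.5156 + 0.2500 + 5.6406 + 25.0000 = 35.4062 ≈ 35.406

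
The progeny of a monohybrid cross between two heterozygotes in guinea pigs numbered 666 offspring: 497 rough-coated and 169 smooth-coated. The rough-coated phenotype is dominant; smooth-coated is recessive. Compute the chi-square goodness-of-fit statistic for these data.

For a monohybrid cross between heterozygotes with complete dominance, the expected phenotypic ratio is 3:1.
Total ratio parts = 4. Expected numbers out of 666:
  rough-coated: 666 × 3/4 = 499.5
  smooth-coated: 666 × 1/4 = 166.5
χ² = Σ (O − E)² / E
  rough-coated: (497 − 499.5)² / 499.5 = 0.0125
  smooth-coated: (169 − 166.5)² / 166.5 = 0.0375
χ² = 0.0125 + 0.0375 = 0.050

0.050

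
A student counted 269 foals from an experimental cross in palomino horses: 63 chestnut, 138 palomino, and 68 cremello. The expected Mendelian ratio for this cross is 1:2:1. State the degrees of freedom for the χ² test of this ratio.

2

A goodness-of-fit test with 3 phenotype classes has df = 3 − 1 = 2.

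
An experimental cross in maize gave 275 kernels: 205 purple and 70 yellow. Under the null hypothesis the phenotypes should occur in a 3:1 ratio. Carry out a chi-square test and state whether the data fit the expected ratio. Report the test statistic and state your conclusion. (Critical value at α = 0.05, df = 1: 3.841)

The 3:1 ratio has 4 parts, so with N = 275 the expected counts are:
  purple: 275 × 3/4 = 206.25
  yellow: 275 × 1/4 = 68.75
χ² = Σ (O − E)² / E
  purple: (205 − 206.25)² / 206.25 = 0.0076
  yellow: (70 − 68.75)² / 68.75 = 0.0227
χ² = 0.0076 + 0.0227 = 0.0303 ≈ 0.030
Degrees of freedom = 2 − 1 = 1; critical value at α = 0.05 is 3.841.
Since 0.030 < 3.841, we fail to reject the null hypothesis — the data are consistent with the 3:1 ratio.

0.030; consistent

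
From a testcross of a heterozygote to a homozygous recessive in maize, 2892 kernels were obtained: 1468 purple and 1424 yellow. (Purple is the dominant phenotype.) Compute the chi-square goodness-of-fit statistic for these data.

0.669

A testcross of a heterozygote (Aa × aa) gives a 1:1 phenotypic ratio.
Total ratio parts = 2. Expected numbers out of 2892:
  purple: 2892 × 1/2 = 1446
  yellow: 2892 × 1/2 = 1446
χ² = Σ (O − E)² / E
  purple: (1468 − 1446)² / 1446 = 0.3347
  yellow: (1424 − 1446)² / 1446 = 0.3347
χ² = 0.3347 + 0.3347 = 0.6694 ≈ 0.669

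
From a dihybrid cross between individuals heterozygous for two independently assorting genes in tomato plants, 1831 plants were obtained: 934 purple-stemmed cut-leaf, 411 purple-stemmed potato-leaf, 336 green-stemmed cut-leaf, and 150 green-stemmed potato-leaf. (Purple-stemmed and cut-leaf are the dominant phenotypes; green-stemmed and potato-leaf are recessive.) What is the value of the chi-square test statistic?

A dihybrid F₂ with independent assortment and complete dominance at both loci gives a 9:3:3:1 phenotypic ratio.
Expected counts for N = 1831 under a 9:3:3:1 ratio (total parts = 16):
  purple-stemmed cut-leaf: 1831 × 9/16 = 1029.9375
  purple-stemmed potato-leaf: 1831 × 3/16 = 343.3125
  green-stemmed cut-leaf: 1831 × 3/16 = 343.3125
  green-stemmed potato-leaf: 1831 × 1/16 = 114.4375
χ² = Σ (O − E)² / E
  purple-stemmed cut-leaf: (934 − 1029.9375)² / 1029.9375 = 8.9365
  purple-stemmed potato-leaf: (411 − 343.3125)² / 343.3125 = 13.3453
  green-stemmed cut-leaf: (336 − 343.3125)² / 343.3125 = 0.1558
  green-stemmed potato-leaf: (150 − 114.4375)² / 114.4375 = 11.0514
χ² = 8.9365 + 13.3453 + 0.1558 + 11.0514 = 33.489

33.489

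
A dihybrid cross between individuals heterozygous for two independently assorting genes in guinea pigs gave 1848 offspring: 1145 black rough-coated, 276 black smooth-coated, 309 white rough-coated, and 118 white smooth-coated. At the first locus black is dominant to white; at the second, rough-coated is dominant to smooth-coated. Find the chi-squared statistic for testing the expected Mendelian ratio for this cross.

A dihybrid F₂ with independent assortment and complete dominance at both loci gives a 9:3:3:1 phenotypic ratio.
Under the 9:3:3:1 hypothesis (Σ ratio = 16, N = 1848):
  black rough-coated: 1848 × 9/16 = 1039.5
  black smooth-coated: 1848 × 3/16 = 346.5
  white rough-coated: 1848 × 3/16 = 346.5
  white smooth-coated: 1848 × 1/16 = 115.5
χ² = Σ (O − E)² / E
  black rough-coated: (1145 − 1039.5)² / 1039.5 = 10.7073
  black smooth-coated: (276 − 346.5)² / 346.5 = 14.3442
  white rough-coated: (309 − 346.5)² / 346.5 = 4.0584
  white smooth-coated: (118 − 115.5)² / 115.5 = 0.0541
χ² = 10.7073 + 14.3442 + 4.0584 + 0.0541 = 29.164

29.164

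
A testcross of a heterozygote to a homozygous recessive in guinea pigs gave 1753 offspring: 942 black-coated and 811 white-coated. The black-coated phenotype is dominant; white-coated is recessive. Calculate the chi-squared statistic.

A testcross of a heterozygote (Aa × aa) gives a 1:1 phenotypic ratio.
Expected counts for N = 1753 under a 1:1 ratio (total parts = 2):
  black-coated: 1753 × 1/2 = 876.5
  white-coated: 1753 × 1/2 = 876.5
χ² = Σ (O − E)² / E
  black-coated: (942 − 876.5)² / 876.5 = 4.8948
  white-coated: (811 − 876.5)² / 876.5 = 4.8948
χ² = 4.8948 + 4.8948 = 9.7896 ≈ 9.790

9.790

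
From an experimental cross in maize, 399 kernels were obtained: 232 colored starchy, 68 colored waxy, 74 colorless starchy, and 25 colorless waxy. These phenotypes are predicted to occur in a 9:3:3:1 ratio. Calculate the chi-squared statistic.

Expected counts for N = 399 under a 9:3:3:1 ratio (total parts = 16):
  colored starchy: 399 × 9/16 = 224.4375
  colored waxy: 399 × 3/16 = 74.8125
  colorless starchy: 399 × 3/16 = 74.8125
  colorless waxy: 399 × 1/16 = 24.9375
χ² = Σ (O − E)² / E
  colored starchy: (232 − 224.4375)² / 224.4375 = 0.2548
  colored waxy: (68 − 74.8125)² / 74.8125 = 0.6204
  colorless starchy: (74 − 74.8125)² / 74.8125 = 0.0088
  colorless waxy: (25 − 24.9375)² / 24.9375 = 0.0002
χ² = 0.2548 + 0.6204 + 0.0088 + 0.0002 = 0.8842 ≈ 0.884

0.884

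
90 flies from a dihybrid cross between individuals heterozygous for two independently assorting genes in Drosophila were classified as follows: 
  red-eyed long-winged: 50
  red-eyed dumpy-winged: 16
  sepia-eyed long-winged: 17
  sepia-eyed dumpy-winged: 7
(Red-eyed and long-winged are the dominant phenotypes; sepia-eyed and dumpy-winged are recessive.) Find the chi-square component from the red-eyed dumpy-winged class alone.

A dihybrid F₂ with independent assortment and complete dominance at both loci gives a 9:3:3:1 phenotypic ratio.
Expected counts for N = 90 under a 9:3:3:1 ratio (total parts = 16):
  red-eyed long-winged: 90 × 9/16 = 50.625
  red-eyed dumpy-winged: 90 × 3/16 = 16.875
  sepia-eyed long-winged: 90 × 3/16 = 16.875
  sepia-eyed dumpy-winged: 90 × 1/16 = 5.625
Contribution of red-eyed dumpy-winged: (16 − 16.875)² / 16.875 = 0.0454

0.045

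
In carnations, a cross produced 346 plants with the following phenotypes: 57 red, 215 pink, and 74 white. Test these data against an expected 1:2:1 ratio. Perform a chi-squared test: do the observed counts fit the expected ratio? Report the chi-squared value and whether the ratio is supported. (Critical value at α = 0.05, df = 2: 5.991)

Total ratio parts = 4. Expected numbers out of 346:
  red: 346 × 1/4 = 86.5
  pink: 346 × 2/4 = 173
  white: 346 × 1/4 = 86.5
χ² = Σ (O − E)² / E
  red: (57 − 86.5)² / 86.5 = 10.0607
  pink: (215 − 173)² / 173 = 10.1965
  white: (74 − 86.5)² / 86.5 = 1.8064
χ² = 10.0607 + 10.1965 + 1.8064 = 22.0636 ≈ 22.064
Degrees of freedom = 3 − 1 = 2; critical value at α = 0.05 is 5.991.
Since 22.064 > 5.991, we reject the null hypothesis — the data do not fit the 1:2:1 ratio.

22.064; not consistent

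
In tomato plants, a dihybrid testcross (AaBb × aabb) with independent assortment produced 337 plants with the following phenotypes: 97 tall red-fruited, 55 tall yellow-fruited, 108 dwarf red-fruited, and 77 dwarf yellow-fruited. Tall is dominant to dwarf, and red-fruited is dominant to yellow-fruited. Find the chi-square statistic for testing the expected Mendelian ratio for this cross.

19.404

A dihybrid testcross with independent assortment gives a 1:1:1:1 ratio.
Expected counts for N = 337 under a 1:1:1:1 ratio (total parts = 4):
  tall red-fruited: 337 × 1/4 = 84.25
  tall yellow-fruited: 337 × 1/4 = 84.25
  dwarf red-fruited: 337 × 1/4 = 84.25
  dwarf yellow-fruited: 337 × 1/4 = 84.25
χ² = Σ (O − E)² / E
  tall red-fruited: (97 − 84.25)² / 84.25 = 1.9295
  tall yellow-fruited: (55 − 84.25)² / 84.25 = 10.1550
  dwarf red-fruited: (108 − 84.25)² / 84.25 = 6.6951
  dwarf yellow-fruited: (77 − 84.25)² / 84.25 = 0.6239
χ² = 1.9295 + 10.1550 + 6.6951 + 0.6239 = 19.4035 ≈ 19.404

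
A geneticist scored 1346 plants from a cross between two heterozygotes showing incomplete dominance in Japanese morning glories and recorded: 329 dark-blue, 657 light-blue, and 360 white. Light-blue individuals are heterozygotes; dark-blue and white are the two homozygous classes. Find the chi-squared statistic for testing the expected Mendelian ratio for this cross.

2.189

With incomplete dominance, a heterozygote × heterozygote cross gives a 1:2:1 phenotypic ratio.
Under the 1:2:1 hypothesis (Σ ratio = 4, N = 1346):
  dark-blue: 1346 × 1/4 = 336.5
  light-blue: 1346 × 2/4 = 673
  white: 1346 × 1/4 = 336.5
χ² = Σ (O − E)² / E
  dark-blue: (329 − 336.5)² / 336.5 = 0.1672
  light-blue: (657 − 673)² / 673 = 0.3804
  white: (360 − 336.5)² / 336.5 = 1.6412
χ² = 0.1672 + 0.3804 + 1.6412 = 2.1888 ≈ 2.189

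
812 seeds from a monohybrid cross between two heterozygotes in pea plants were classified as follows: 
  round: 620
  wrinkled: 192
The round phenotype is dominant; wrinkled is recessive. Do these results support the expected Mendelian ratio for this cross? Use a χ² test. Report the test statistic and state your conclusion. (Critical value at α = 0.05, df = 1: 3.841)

0.795; consistent

For a monohybrid cross between heterozygotes with complete dominance, the expected phenotypic ratio is 3:1.
Expected counts for N = 812 under a 3:1 ratio (total parts = 4):
  round: 812 × 3/4 = 609
  wrinkled: 812 × 1/4 = 203
χ² = Σ (O − E)² / E
  round: (620 − 609)² / 609 = 0.1987
  wrinkled: (192 − 203)² / 203 = 0.5961
χ² = 0.1987 + 0.5961 = 0.7948 ≈ 0.795
Degrees of freedom = 2 − 1 = 1; critical value at α = 0.05 is 3.841.
Since 0.795 < 3.841, we fail to reject the null hypothesis — the data are consistent with the 3:1 ratio.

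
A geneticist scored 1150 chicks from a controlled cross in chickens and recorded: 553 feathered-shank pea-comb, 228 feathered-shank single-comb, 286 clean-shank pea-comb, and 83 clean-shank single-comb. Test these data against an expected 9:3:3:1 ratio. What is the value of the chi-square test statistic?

39.024

Total ratio parts = 16. Expected numbers out of 1150:
  feathered-shank pea-comb: 1150 × 9/16 = 646.875
  feathered-shank single-comb: 1150 × 3/16 = 215.625
  clean-shank pea-comb: 1150 × 3/16 = 215.625
  clean-shank single-comb: 1150 × 1/16 = 71.875
χ² = Σ (O − E)² / E
  feathered-shank pea-comb: (553 − 646.875)² / 646.875 = 13.6232
  feathered-shank single-comb: (228 − 215.625)² / 215.625 = 0.7102
  clean-shank pea-comb: (286 − 215.625)² / 215.625 = 22.9688
  clean-shank single-comb: (83 − 71.875)² / 71.875 = 1.7220
χ² = 13.6232 + 0.7102 + 22.9688 + 1.7220 = 39.0242 ≈ 39.024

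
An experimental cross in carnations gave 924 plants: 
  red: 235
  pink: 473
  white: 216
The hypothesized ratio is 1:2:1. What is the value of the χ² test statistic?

1.305

Expected counts for N = 924 under a 1:2:1 ratio (total parts = 4):
  red: 924 × 1/4 = 231
  pink: 924 × 2/4 = 462
  white: 924 × 1/4 = 231
χ² = Σ (O − E)² / E
  red: (235 − 231)² / 231 = 0.0693
  pink: (473 − 462)² / 462 = 0.2619
  white: (216 − 231)² / 231 = 0.9740
χ² = 0.0693 + 0.2619 + 0.9740 = 1.3052 ≈ 1.305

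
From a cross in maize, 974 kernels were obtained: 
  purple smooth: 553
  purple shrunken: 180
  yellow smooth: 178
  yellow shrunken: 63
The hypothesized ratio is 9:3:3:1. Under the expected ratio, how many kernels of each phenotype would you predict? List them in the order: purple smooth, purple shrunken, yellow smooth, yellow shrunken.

Under the 9:3:3:1 hypothesis (Σ ratio = 16, N = 974):
  purple smooth: 974 × 9/16 = 547.875
  purple shrunken: 974 × 3/16 = 182.625
  yellow smooth: 974 × 3/16 = 182.625
  yellow shrunken: 974 × 1/16 = 60.875

547.875, 182.625, 182.625, 60.875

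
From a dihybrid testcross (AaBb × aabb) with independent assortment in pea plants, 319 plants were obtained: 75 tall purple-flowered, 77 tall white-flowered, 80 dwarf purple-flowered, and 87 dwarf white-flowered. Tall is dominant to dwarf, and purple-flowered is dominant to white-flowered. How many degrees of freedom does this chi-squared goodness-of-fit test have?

3

A dihybrid testcross with independent assortment gives a 1:1:1:1 ratio.
A goodness-of-fit test with 4 phenotype classes has df = 4 − 1 = 3.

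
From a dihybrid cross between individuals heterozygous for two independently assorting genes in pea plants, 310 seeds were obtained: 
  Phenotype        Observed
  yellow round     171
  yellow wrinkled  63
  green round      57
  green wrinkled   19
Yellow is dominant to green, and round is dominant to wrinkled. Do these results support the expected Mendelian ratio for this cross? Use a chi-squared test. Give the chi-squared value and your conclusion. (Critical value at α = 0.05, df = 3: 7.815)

A dihybrid F₂ with independent assortment and complete dominance at both loci gives a 9:3:3:1 phenotypic ratio.
Under the 9:3:3:1 hypothesis (Σ ratio = 16, N = 310):
  yellow round: 310 × 9/16 = 174.375
  yellow wrinkled: 310 × 3/16 = 58.125
  green round: 310 × 3/16 = 58.125
  green wrinkled: 310 × 1/16 = 19.375
χ² = Σ (O − E)² / E
  yellow round: (171 − 174.375)² / 174.375 = 0.0653
  yellow wrinkled: (63 − 58.125)² / 58.125 = 0.4089
  green round: (57 − 58.125)² / 58.125 = 0.0218
  green wrinkled: (19 − 19.375)² / 19.375 = 0.0073
χ² = 0.0653 + 0.4089 + 0.0218 + 0.0073 = 0.5033 ≈ 0.503
Degrees of freedom = 4 − 1 = 3; critical value at α = 0.05 is 7.815.
Since 0.503 < 7.815, we fail to reject the null hypothesis — the data are consistent with the 9:3:3:1 ratio.

0.503; consistent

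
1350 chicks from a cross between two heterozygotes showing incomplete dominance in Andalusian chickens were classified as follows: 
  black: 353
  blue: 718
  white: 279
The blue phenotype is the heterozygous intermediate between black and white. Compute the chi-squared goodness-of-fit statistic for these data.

With incomplete dominance, a heterozygote × heterozygote cross gives a 1:2:1 phenotypic ratio.
Total ratio parts = 4. Expected numbers out of 1350:
  black: 1350 × 1/4 = 337.5
  blue: 1350 × 2/4 = 675
  white: 1350 × 1/4 = 337.5
χ² = Σ (O − E)² / E
  black: (353 − 337.5)² / 337.5 = 0.7119
  blue: (718 − 675)² / 675 = 2.7393
  white: (279 − 337.5)² / 337.5 = 10.1400
χ² = 0.7119 + 2.7393 + 10.1400 = 13.5912 ≈ 13.591

13.591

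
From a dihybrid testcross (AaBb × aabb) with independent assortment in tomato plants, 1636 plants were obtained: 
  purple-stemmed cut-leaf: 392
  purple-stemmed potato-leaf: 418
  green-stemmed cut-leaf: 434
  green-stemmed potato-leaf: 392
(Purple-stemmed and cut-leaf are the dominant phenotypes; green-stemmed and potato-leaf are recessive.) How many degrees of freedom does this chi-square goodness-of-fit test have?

3

A dihybrid testcross with independent assortment gives a 1:1:1:1 ratio.
A goodness-of-fit test with 4 phenotype classes has df = 4 − 1 = 3.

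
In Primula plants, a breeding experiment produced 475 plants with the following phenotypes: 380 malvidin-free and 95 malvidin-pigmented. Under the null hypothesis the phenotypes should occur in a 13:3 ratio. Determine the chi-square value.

Expected counts for N = 475 under a 13:3 ratio (total parts = 16):
  malvidin-free: 475 × 13/16 = 385.9375
  malvidin-pigmented: 475 × 3/16 = 89.0625
χ² = Σ (O − E)² / E
  malvidin-free: (380 − 385.9375)² / 385.9375 = 0.0913
  malvidin-pigmented: (95 − 89.0625)² / 89.0625 = 0.3958
χ² = 0.0913 + 0.3958 = 0.4871 ≈ 0.487

0.487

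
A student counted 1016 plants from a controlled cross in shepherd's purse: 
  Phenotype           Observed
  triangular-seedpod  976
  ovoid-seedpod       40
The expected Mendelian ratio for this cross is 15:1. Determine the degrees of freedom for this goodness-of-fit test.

A goodness-of-fit test with 2 phenotype classes has df = 2 − 1 = 1.

1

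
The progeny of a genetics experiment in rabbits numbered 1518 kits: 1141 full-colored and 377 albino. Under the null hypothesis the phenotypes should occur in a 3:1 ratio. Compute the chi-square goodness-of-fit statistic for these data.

Total ratio parts = 4. Expected numbers out of 1518:
  full-colored: 1518 × 3/4 = 1138.5
  albino: 1518 × 1/4 = 379.5
χ² = Σ (O − E)² / E
  full-colored: (1141 − 1138.5)² / 1138.5 = 0.0055
  albino: (377 − 379.5)² / 379.5 = 0.0165
χ² = 0.0055 + 0.0165 = 0.022

0.022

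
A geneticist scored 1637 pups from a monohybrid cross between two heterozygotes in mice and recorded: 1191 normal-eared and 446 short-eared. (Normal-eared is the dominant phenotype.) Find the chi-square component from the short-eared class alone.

3.300

For a monohybrid cross between heterozygotes with complete dominance, the expected phenotypic ratio is 3:1.
The 3:1 ratio has 4 parts, so with N = 1637 the expected counts are:
  normal-eared: 1637 × 3/4 = 1227.75
  short-eared: 1637 × 1/4 = 409.25
Contribution of short-eared: (446 − 409.25)² / 409.25 = 3.3001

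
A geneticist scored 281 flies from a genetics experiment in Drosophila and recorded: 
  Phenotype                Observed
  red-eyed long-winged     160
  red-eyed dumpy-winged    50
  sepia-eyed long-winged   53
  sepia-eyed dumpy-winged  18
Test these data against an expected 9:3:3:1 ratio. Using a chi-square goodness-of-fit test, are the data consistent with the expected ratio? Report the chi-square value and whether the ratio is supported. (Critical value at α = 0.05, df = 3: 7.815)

Under the 9:3:3:1 hypothesis (Σ ratio = 16, N = 281):
  red-eyed long-winged: 281 × 9/16 = 158.0625
  red-eyed dumpy-winged: 281 × 3/16 = 52.6875
  sepia-eyed long-winged: 281 × 3/16 = 52.6875
  sepia-eyed dumpy-winged: 281 × 1/16 = 17.5625
χ² = Σ (O − E)² / E
  red-eyed long-winged: (160 − 158.0625)² / 158.0625 = 0.0237
  red-eyed dumpy-winged: (50 − 52.6875)² / 52.6875 = 0.1371
  sepia-eyed long-winged: (53 − 52.6875)² / 52.6875 = 0.0019
  sepia-eyed dumpy-winged: (18 − 17.5625)² / 17.5625 = 0.0109
χ² = 0.0237 + 0.1371 + 0.0019 + 0.0109 = 0.1736 ≈ 0.174
Degrees of freedom = 4 − 1 = 3; critical value at α = 0.05 is 7.815.
Since 0.174 < 7.815, we fail to reject the null hypothesis — the data are consistent with the 9:3:3:1 ratio.

0.174; consistent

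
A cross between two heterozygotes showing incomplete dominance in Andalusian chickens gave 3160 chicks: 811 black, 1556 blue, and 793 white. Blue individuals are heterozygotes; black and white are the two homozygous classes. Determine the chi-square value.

0.934

With incomplete dominance, a heterozygote × heterozygote cross gives a 1:2:1 phenotypic ratio.
Under the 1:2:1 hypothesis (Σ ratio = 4, N = 3160):
  black: 3160 × 1/4 = 790
  blue: 3160 × 2/4 = 1580
  white: 3160 × 1/4 = 790
χ² = Σ (O − E)² / E
  black: (811 − 790)² / 790 = 0.5582
  blue: (1556 − 1580)² / 1580 = 0.3646
  white: (793 − 790)² / 790 = 0.0114
χ² = 0.5582 + 0.3646 + 0.0114 = 0.9342 ≈ 0.934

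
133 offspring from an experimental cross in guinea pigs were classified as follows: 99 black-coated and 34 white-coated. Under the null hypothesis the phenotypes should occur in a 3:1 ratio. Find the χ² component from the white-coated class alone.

0.017

Expected counts for N = 133 under a 3:1 ratio (total parts = 4):
  black-coated: 133 × 3/4 = 99.75
  white-coated: 133 × 1/4 = 33.25
Contribution of white-coated: (34 − 33.25)² / 33.25 = 0.0169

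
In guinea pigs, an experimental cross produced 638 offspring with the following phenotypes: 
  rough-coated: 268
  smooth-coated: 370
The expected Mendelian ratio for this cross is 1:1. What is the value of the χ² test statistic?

Under the 1:1 hypothesis (Σ ratio = 2, N = 638):
  rough-coated: 638 × 1/2 = 319
  smooth-coated: 638 × 1/2 = 319
χ² = Σ (O − E)² / E
  rough-coated: (268 − 319)² / 319 = 8.1536
  smooth-coated: (370 − 319)² / 319 = 8.1536
χ² = 8.1536 + 8.1536 = 16.3072 ≈ 16.307

16.307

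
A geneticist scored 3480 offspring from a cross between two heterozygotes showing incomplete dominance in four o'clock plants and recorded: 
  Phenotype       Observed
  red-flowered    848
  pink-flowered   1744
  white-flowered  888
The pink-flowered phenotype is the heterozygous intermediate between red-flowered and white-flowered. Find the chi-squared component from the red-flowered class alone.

With incomplete dominance, a heterozygote × heterozygote cross gives a 1:2:1 phenotypic ratio.
The 1:2:1 ratio has 4 parts, so with N = 3480 the expected counts are:
  red-flowered: 3480 × 1/4 = 870
  pink-flowered: 3480 × 2/4 = 1740
  white-flowered: 3480 × 1/4 = 870
Contribution of red-flowered: (848 − 870)² / 870 = 0.5563

0.556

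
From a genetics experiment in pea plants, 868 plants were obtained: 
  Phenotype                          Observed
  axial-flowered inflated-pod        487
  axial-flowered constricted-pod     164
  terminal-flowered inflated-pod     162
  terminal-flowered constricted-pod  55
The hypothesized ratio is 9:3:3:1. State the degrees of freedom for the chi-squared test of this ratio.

A goodness-of-fit test with 4 phenotype classes has df = 4 − 1 = 3.

3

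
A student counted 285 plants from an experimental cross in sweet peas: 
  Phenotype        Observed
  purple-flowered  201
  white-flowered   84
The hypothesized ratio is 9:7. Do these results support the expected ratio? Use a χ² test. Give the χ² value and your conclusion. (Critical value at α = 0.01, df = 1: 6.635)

23.604; not consistent

Expected counts for N = 285 under a 9:7 ratio (total parts = 16):
  purple-flowered: 285 × 9/16 = 160.3125
  white-flowered: 285 × 7/16 = 124.6875
χ² = Σ (O − E)² / E
  purple-flowered: (201 − 160.3125)² / 160.3125 = 10.3265
  white-flowered: (84 − 124.6875)² / 124.6875 = 13.2770
χ² = 10.3265 + 13.2770 = 23.6035 ≈ 23.604
Degrees of freedom = 2 − 1 = 1; critical value at α = 0.01 is 6.635.
Since 23.604 > 6.635, we reject the null hypothesis — the data do not fit the 9:7 ratio.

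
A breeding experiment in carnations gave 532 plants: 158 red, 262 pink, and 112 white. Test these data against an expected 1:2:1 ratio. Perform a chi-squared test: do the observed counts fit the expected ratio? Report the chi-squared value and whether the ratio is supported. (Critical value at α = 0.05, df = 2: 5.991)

The 1:2:1 ratio has 4 parts, so with N = 532 the expected counts are:
  red: 532 × 1/4 = 133
  pink: 532 × 2/4 = 266
  white: 532 × 1/4 = 133
χ² = Σ (O − E)² / E
  red: (158 − 133)² / 133 = 4.6992
  pink: (262 − 266)² / 266 = 0.0602
  white: (112 − 133)² / 133 = 3.3158
χ² = 4.6992 + 0.0602 + 3.3158 = 8.0752 ≈ 8.075
Degrees of freedom = 3 − 1 = 2; critical value at α = 0.05 is 5.991.
Since 8.075 > 5.991, we reject the null hypothesis — the data do not fit the 1:2:1 ratio.

8.075; not consistent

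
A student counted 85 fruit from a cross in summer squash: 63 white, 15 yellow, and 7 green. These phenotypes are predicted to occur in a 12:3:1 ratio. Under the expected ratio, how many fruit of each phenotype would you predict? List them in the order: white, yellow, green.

63.75, 15.9375, 5.3125

The 12:3:1 ratio has 16 parts, so with N = 85 the expected counts are:
  white: 85 × 12/16 = 63.75
  yellow: 85 × 3/16 = 15.9375
  green: 85 × 1/16 = 5.3125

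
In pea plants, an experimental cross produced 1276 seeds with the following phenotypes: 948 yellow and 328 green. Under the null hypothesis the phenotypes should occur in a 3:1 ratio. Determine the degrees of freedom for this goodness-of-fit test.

A goodness-of-fit test with 2 phenotype classes has df = 2 − 1 = 1.

1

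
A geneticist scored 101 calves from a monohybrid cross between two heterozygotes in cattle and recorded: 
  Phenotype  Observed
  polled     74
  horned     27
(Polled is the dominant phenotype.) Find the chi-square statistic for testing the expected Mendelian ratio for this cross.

For a monohybrid cross between heterozygotes with complete dominance, the expected phenotypic ratio is 3:1.
Total ratio parts = 4. Expected numbers out of 101:
  polled: 101 × 3/4 = 75.75
  horned: 101 × 1/4 = 25.25
χ² = Σ (O − E)² / E
  polled: (74 − 75.75)² / 75.75 = 0.0404
  horned: (27 − 25.25)² / 25.25 = 0.1213
χ² = 0.0404 + 0.1213 = 0.1617 ≈ 0.162

0.162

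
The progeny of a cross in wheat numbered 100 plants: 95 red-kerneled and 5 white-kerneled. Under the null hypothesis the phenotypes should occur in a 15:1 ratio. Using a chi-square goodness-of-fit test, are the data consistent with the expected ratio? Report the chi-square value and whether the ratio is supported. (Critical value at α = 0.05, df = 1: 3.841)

0.267; consistent

Under the 15:1 hypothesis (Σ ratio = 16, N = 100):
  red-kerneled: 100 × 15/16 = 93.75
  white-kerneled: 100 × 1/16 = 6.25
χ² = Σ (O − E)² / E
  red-kerneled: (95 − 93.75)² / 93.75 = 0.0167
  white-kerneled: (5 − 6.25)² / 6.25 = 0.2500
χ² = 0.0167 + 0.2500 = 0.2667 ≈ 0.267
Degrees of freedom = 2 − 1 = 1; critical value at α = 0.05 is 3.841.
Since 0.267 < 3.841, we fail to reject the null hypothesis — the data are consistent with the 15:1 ratio.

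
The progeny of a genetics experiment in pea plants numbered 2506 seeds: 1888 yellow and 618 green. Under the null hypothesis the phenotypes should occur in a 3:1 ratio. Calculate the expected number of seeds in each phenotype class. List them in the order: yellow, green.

1879.5, 626.5

Under the 3:1 hypothesis (Σ ratio = 4, N = 2506):
  yellow: 2506 × 3/4 = 1879.5
  green: 2506 × 1/4 = 626.5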